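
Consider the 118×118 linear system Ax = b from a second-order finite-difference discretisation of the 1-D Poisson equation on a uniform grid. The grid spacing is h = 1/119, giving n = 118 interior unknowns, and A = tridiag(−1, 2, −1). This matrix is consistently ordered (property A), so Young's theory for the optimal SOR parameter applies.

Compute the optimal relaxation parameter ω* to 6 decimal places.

With n=118, ρ(Jacobi) = cos(π/119) = 0.999652.
1 − cos²(π/119) = sin²(π/119) ⇒ √(1−ρ_J²) = sin(π/119) = 0.0263969.
[ω*] 2 ÷ (1 + 0.0263969) = 2 ÷ 1.0263969 = 1.948564.
ρ_SOR = ω* − 1 = 1.948564 − 1 = 0.948564.

ω* = 1.948564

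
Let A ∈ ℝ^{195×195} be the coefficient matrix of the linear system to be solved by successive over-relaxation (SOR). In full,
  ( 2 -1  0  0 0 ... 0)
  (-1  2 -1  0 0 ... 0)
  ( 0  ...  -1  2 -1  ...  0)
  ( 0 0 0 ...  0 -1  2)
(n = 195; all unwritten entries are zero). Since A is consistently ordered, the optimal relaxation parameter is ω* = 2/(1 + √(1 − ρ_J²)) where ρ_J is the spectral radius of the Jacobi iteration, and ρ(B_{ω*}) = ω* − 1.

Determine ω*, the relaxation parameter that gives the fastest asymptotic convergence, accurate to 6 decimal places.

B_J for the 195×195 system has eigenvalues cos(kπ/196); ρ_J = cos(π/196) = 0.999872.
√(1 − cos²(π/196)) = sin(π/196) ≈ 0.0160278.
So ω* = 2/1.0160278 = 1.968450 (Young).
ρ_SOR = ω* − 1 = 1.968450 − 1 = 0.968450.

ω* = 1.968450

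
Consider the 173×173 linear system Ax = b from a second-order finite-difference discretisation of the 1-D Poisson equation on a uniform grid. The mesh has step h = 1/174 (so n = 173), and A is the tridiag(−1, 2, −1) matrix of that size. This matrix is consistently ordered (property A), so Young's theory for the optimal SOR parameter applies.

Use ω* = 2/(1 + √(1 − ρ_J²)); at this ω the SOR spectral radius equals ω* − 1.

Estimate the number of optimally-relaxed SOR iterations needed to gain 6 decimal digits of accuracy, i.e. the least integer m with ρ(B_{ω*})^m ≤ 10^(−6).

m = 383

ρ_J = max_k |cos(kπ/174)| = cos(π/174) = 0.9998370
root = sin(π/174) = 0.0180541  (since 1−cos² = sin²).
[ω*] 2 ÷ (1 + 0.0180541) = 2 ÷ 1.0180541 = 1.9645321.
and ρ(B_{ω*}) = 1.9645321 − 1 = 0.9645321.
Need (0.9645321)^m ≤ 10^(−6): m ≥ 6·ln10/|ln 0.9645321| = 13.8155/0.0361122 = 382.572 ⇒ m = 383.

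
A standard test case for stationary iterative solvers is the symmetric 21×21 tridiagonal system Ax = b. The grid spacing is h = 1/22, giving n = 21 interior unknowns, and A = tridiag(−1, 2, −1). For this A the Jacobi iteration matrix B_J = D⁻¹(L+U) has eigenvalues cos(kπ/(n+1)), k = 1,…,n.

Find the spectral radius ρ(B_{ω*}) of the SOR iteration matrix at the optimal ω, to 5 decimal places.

spectrum of D⁻¹(L+U) = {cos(kπ/22) : 1≤k≤21}; ρ_J = cos(π/22) = 0.98982.
1 − cos²(π/22) = sin²(π/22) ⇒ √(1−ρ_J²) = sin(π/22) = 0.142315.
Young: ω* = 2/(1+√(1−ρ_J²)) = 2/(1+0.142315) = 2/1.142315 = 1.75083.
ρ(B_{ω*}) = ω*−1 = 0.75083

ρ_SOR = 0.75083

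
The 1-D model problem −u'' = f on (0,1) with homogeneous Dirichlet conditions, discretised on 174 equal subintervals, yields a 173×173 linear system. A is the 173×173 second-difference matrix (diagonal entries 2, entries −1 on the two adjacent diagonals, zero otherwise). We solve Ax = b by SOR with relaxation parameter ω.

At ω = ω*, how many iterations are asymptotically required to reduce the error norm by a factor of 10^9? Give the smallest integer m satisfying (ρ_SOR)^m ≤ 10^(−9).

m = 574

½·tridiag(1,0,1) at n=173: λ_k = cos(kπ/174); max |λ| at k=1 ⇒ ρ_J = cos(π/174) ≈ 0.9998370.
root = sin(π/174) = 0.0180541  (since 1−cos² = sin²).
ω* = 2 / (1 + 0.0180541) = 2 / 1.0180541 ≈ 1.9645321.
At ω = 1.9645321 every |λ(B_ω)| = ω−1, so ρ_SOR = 0.9645321.
9·ln10 = 20.7233; −ln(0.9645321) = 0.0361122; m = ⌈20.7233/0.0361122⌉ = ⌈573.859⌉ = 574.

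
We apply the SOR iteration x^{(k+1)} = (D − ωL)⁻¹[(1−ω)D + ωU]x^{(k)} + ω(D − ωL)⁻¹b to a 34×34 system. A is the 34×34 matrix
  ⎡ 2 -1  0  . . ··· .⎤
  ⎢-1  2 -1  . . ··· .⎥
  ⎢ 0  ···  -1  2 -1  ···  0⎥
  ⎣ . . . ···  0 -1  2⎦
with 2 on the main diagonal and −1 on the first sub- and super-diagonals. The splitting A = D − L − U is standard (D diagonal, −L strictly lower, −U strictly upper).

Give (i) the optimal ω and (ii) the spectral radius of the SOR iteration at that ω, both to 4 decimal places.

ω* = 1.8355, ρ_SOR = 0.8355

n=34: λ(B_J) = 1 − λ(A)/2 = cos(kπ/35); k=1 gives ρ_J = 0.9960.
1 − cos²(π/35) = sin²(π/35) ⇒ √(1−ρ_J²) = sin(π/35) = 0.08964.
ω* = 2 / (1 + 0.08964) = 2 / 1.08964 ≈ 1.8355.
Hence ρ(B_{ω*}) = 1.8355 − 1 = 0.8355.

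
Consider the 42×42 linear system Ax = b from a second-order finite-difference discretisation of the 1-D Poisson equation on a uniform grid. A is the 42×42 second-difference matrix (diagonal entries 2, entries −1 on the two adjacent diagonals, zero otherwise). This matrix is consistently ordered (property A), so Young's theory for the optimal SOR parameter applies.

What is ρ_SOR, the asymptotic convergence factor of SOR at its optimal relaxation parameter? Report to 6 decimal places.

With n=42, ρ(Jacobi) = cos(π/43) = 0.997332.
√(1−ρ_J²) simplifies to sin(π/43) = 0.0729953.
ω* = 2/(1 + 0.0729953) = 2/1.0729953 = 1.863941.
and ρ(B_{ω*}) = 1.863941 − 1 = 0.863941.

ρ_SOR = 0.863941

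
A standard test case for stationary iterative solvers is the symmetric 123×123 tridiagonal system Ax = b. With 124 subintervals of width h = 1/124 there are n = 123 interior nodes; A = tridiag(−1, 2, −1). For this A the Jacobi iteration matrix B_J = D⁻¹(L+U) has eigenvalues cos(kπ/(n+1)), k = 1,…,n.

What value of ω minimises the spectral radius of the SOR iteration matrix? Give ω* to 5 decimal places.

ρ_J = max_k |cos(kπ/124)| = cos(π/124) = 0.99968
root = sin(π/124) = 0.025333  (since 1−cos² = sin²).
[ω*] 2 ÷ (1 + 0.025333) = 2 ÷ 1.025333 = 1.95059.
[ρ_SOR] ω* − 1 = 0.95059.

ω* = 1.95059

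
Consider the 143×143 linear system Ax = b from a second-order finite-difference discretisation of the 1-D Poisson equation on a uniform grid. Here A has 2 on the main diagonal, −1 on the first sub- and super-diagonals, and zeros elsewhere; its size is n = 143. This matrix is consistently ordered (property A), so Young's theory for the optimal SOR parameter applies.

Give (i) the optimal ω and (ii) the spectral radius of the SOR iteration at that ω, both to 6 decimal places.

B_J for the 143×143 system has eigenvalues cos(kπ/144); ρ_J = cos(π/144) = 0.999762.
√(1−ρ_J²) simplifies to sin(π/144) = 0.0218149.
ω* = 2/(1 + 0.0218149) = 2/1.0218149 = 1.957302.
ρ(B_{ω*}) = ω*−1 = 0.957302

ω* = 1.957302, ρ_SOR = 0.957302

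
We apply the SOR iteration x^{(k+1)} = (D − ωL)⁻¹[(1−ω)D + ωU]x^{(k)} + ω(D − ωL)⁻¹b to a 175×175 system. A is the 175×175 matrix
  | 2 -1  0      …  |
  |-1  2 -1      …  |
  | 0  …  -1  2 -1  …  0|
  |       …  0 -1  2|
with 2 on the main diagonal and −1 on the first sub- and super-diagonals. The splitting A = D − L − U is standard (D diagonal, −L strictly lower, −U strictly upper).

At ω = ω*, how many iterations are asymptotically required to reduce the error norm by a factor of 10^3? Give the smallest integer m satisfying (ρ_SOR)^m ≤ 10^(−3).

m = 194

ρ_J = max_k |cos(kπ/176)| = cos(π/176) = 0.9998407
√(1−ρ_J²) = |sin(π/176)| = 0.0178490
ω* = 2/(1 + 0.0178490) = 2/1.0178490 = 1.9649280.
ρ_SOR = ω* − 1 = 1.9649280 − 1 = 0.9649280.
For 3 digits: m = 3·ln10 / (−ln 0.9649280) = 6.90776/0.0357018 = 193.485; round up → m = 194.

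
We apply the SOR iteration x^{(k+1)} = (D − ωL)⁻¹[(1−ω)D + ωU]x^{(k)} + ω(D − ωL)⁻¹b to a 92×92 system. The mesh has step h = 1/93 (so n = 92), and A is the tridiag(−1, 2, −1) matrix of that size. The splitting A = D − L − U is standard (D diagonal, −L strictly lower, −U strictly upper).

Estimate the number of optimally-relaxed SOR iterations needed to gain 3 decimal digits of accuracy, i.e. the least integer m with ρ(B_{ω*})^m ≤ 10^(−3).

½·tridiag(1,0,1) at n=92: λ_k = cos(kπ/93); max |λ| at k=1 ⇒ ρ_J = cos(π/93) ≈ 0.9994295.
root = sin(π/93) = 0.0337741  (since 1−cos² = sin²).
Young: ω* = 2/(1+√(1−ρ_J²)) = 2/(1+0.0337741) = 2/1.0337741 = 1.9346586.
At ω = 1.9346586 every |λ(B_ω)| = ω−1, so ρ_SOR = 0.9346586.
Need (0.9346586)^m ≤ 10^(−3): m ≥ 3·ln10/|ln 0.9346586| = 6.90776/0.067574 = 102.225 ⇒ m = 103.

m = 103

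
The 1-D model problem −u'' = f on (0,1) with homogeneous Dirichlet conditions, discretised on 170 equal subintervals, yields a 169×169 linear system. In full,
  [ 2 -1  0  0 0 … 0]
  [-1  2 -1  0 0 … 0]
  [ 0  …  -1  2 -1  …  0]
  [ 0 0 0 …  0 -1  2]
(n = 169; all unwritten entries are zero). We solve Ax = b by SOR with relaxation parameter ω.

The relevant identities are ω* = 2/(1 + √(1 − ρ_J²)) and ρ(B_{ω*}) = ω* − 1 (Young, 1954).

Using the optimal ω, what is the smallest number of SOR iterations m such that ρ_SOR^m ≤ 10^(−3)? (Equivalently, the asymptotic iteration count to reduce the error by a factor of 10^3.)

m = 187

[ρ_J] n=169: ρ(B_J) = cos(π/(n+1)) = cos(π/170) = 0.9998293.
√(1−ρ_J²) simplifies to sin(π/170) = 0.0184789.
Young: ω* = 2/(1+√(1−ρ_J²)) = 2/(1+0.0184789) = 2/1.0184789 = 1.9637127.
ρ_SOR = ω* − 1 = 1.9637127 − 1 = 0.9637127.
m ≥ 3·ln10 / (−ln 0.9637127) = 186.888; smallest integer m = 187.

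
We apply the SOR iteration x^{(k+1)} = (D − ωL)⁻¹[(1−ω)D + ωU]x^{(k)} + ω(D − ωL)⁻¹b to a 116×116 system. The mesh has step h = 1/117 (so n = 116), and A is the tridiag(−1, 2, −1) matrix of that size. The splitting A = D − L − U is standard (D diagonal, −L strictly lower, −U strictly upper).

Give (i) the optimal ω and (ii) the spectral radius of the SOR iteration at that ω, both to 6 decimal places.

ω* = 1.947708, ρ_SOR = 0.947708

spectrum of D⁻¹(L+U) = {cos(kπ/117) : 1≤k≤116}; ρ_J = cos(π/117) = 0.999640.
√(1−ρ_J²) simplifies to sin(π/117) = 0.0268480.
Young: ω* = 2/(1+√(1−ρ_J²)) = 2/(1+0.0268480) = 2/1.0268480 = 1.947708.
and ρ(B_{ω*}) = 1.947708 − 1 = 0.947708.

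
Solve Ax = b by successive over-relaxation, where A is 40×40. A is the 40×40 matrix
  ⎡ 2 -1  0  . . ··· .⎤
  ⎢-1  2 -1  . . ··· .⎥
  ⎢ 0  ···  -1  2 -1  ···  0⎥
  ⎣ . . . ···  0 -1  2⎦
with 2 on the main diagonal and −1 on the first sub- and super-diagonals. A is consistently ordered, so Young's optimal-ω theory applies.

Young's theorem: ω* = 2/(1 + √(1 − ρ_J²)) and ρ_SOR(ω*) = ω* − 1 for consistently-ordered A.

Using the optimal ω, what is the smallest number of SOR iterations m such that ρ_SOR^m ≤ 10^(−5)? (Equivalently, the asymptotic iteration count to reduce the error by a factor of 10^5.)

B_J for the 40×40 system has eigenvalues cos(kπ/41); ρ_J = cos(π/41) = 0.9970658.
√(1−ρ_J²) = |sin(π/41)| = 0.0765493
Then 2/(1+√(1−ρ_J²)) = 2/(1+0.0765493); ω* = 2/1.0765493 = 1.8577877.
ρ_SOR = ω* − 1 ≈ 0.8577877.
(0.8577877)^m ≤ 10^{−5}  ⇒  m·ln(0.8577877) ≤ −5·ln10  ⇒  m ≥ 75.052  ⇒  m = 76

m = 76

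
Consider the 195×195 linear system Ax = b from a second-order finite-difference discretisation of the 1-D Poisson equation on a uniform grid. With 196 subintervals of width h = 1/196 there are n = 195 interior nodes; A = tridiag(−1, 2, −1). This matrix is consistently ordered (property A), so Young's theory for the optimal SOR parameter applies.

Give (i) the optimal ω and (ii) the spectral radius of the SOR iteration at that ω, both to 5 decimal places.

ω* = 1.96845, ρ_SOR = 0.96845

ρ_J = max_k |cos(kπ/196)| = cos(π/196) = 0.99987
root = sin(π/196) = 0.016028  (since 1−cos² = sin²).
ω* = 2/(1+0.016028) = 1.96845
and ρ(B_{ω*}) = 1.96845 − 1 = 0.96845.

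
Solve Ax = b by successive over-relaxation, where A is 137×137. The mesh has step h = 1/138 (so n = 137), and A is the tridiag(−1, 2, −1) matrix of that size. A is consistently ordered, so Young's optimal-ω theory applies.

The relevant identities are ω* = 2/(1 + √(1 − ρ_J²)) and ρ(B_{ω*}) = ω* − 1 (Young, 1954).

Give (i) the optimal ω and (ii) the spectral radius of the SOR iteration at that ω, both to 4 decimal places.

ω* = 1.9555, ρ_SOR = 0.9555

½·tridiag(1,0,1) at n=137: λ_k = cos(kπ/138); max |λ| at k=1 ⇒ ρ_J = cos(π/138) ≈ 0.9997.
√(1−ρ_J²) = |sin(π/138)| = 0.02276
Young: ω* = 2/(1+√(1−ρ_J²)) = 2/(1+0.02276) = 2/1.02276 = 1.9555.
[ρ_SOR] ω* − 1 = 0.9555.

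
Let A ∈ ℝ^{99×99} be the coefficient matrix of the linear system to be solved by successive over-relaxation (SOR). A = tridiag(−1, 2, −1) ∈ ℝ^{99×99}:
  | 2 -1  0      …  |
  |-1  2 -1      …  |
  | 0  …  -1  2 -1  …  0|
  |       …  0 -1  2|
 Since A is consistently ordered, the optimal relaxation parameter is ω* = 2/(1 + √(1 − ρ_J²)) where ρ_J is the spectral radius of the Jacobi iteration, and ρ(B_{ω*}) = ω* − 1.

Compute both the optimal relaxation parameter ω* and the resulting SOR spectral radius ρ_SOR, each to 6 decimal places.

½·tridiag(1,0,1) at n=99: λ_k = cos(kπ/100); max |λ| at k=1 ⇒ ρ_J = cos(π/100) ≈ 0.999507.
√(1−ρ_J²) simplifies to sin(π/100) = 0.0314108.
ω* = 2/(1 + 0.0314108) = 2/1.0314108 = 1.939092.
ρ_SOR = ω* − 1 ≈ 0.939092.

ω* = 1.939092, ρ_SOR = 0.939092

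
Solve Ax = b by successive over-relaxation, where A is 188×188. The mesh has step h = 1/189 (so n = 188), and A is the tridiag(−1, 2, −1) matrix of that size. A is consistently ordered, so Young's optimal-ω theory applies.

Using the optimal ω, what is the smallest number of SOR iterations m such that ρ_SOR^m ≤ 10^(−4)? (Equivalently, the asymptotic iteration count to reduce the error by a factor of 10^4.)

m = 278

spectrum of D⁻¹(L+U) = {cos(kπ/189) : 1≤k≤188}; ρ_J = cos(π/189) = 0.9998619.
√(1−ρ_J²) = |sin(π/189)| = 0.0166214
ω* = 2 / (1 + 0.0166214) = 2 / 1.0166214 ≈ 1.9673007.
[ρ_SOR] ω* − 1 = 0.9673007.
m ≥ 4·ln10 / (−ln 0.9673007) = 277.037; smallest integer m = 278.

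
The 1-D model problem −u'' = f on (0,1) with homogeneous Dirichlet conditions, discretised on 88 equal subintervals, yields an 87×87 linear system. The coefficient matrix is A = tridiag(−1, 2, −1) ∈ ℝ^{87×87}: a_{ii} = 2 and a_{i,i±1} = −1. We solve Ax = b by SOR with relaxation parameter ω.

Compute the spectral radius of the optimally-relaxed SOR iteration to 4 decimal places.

½·tridiag(1,0,1) at n=87: λ_k = cos(kπ/88); max |λ| at k=1 ⇒ ρ_J = cos(π/88) ≈ 0.9994.
root = sin(π/88) = 0.03569  (since 1−cos² = sin²).
ω* = 2/(1+0.03569) = 1.9311
and ρ(B_{ω*}) = 1.9311 − 1 = 0.9311.

ρ_SOR = 0.9311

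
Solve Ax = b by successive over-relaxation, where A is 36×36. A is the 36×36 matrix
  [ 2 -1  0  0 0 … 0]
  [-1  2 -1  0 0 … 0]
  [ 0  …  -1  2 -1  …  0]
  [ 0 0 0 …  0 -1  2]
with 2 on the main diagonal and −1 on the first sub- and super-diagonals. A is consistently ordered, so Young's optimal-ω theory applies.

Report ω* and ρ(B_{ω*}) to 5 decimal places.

B_J for the 36×36 system has eigenvalues cos(kπ/37); ρ_J = cos(π/37) = 0.99640.
√(1−ρ_J²) simplifies to sin(π/37) = 0.084806.
ω* = 2/(1 + 0.084806) = 2/1.084806 = 1.84365.
ρ_SOR = ω* − 1 = 1.84365 − 1 = 0.84365.

ω* = 1.84365, ρ_SOR = 0.84365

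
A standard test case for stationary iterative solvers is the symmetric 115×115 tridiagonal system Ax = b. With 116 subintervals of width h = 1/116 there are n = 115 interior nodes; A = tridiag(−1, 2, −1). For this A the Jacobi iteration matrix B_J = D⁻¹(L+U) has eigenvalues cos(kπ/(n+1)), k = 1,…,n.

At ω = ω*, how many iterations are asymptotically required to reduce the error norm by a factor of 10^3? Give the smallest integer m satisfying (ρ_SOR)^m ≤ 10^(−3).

ρ_J = max_k |cos(kπ/116)| = cos(π/116) = 0.9996333
√(1−ρ_J²) = |sin(π/116)| = 0.0270794
[ω*] 2 ÷ (1 + 0.0270794) = 2 ÷ 1.0270794 = 1.9472691.
ρ_SOR = ω* − 1 ≈ 0.9472691.
For 3 digits: m = 3·ln10 / (−ln 0.9472691) = 6.90776/0.0541721 = 127.515; round up → m = 128.

m = 128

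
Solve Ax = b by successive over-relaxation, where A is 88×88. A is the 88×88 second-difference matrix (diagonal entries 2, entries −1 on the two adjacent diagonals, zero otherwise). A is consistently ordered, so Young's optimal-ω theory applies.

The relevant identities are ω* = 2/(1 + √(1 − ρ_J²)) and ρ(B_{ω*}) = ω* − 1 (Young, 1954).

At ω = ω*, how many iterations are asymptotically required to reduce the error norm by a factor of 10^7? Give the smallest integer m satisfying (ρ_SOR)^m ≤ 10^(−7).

B_J for the 88×88 system has eigenvalues cos(kπ/89); ρ_J = cos(π/89) = 0.9993771.
√(1−ρ_J²) simplifies to sin(π/89) = 0.0352915.
Young: ω* = 2/(1+√(1−ρ_J²)) = 2/(1+0.0352915) = 2/1.0352915 = 1.9318231.
ρ_SOR = ω* − 1 = 1.9318231 − 1 = 0.9318231.
m ≥ 7·ln10 / (−ln 0.9318231) = 228.262; smallest integer m = 229.

m = 229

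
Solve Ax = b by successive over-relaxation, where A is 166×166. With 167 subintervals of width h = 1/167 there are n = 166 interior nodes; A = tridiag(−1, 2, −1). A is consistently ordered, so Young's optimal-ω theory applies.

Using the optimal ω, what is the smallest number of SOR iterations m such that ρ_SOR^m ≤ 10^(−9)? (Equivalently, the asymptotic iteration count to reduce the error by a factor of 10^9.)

m = 551

With n=166, ρ(Jacobi) = cos(π/167) = 0.9998231.
√(1−ρ_J²) simplifies to sin(π/167) = 0.0188108.
Young: ω* = 2/(1+√(1−ρ_J²)) = 2/(1+0.0188108) = 2/1.0188108 = 1.9630730.
and ρ(B_{ω*}) = 1.9630730 − 1 = 0.9630730.
For 9 digits: m = 9·ln10 / (−ln 0.9630730) = 20.7233/0.0376261 = 550.769; round up → m = 551.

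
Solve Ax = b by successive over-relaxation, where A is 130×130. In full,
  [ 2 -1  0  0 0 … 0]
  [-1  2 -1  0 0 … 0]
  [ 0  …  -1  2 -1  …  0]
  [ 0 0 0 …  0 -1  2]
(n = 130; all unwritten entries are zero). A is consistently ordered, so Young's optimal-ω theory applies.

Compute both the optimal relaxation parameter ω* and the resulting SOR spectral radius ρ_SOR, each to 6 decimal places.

spectrum of D⁻¹(L+U) = {cos(kπ/131) : 1≤k≤130}; ρ_J = cos(π/131) = 0.999712.
1 − cos²(π/131) = sin²(π/131) ⇒ √(1−ρ_J²) = sin(π/131) = 0.0239793.
So ω* = 2/1.0239793 = 1.953164 (Young).
ρ_SOR = ω* − 1 ≈ 0.953164.

ω* = 1.953164, ρ_SOR = 0.953164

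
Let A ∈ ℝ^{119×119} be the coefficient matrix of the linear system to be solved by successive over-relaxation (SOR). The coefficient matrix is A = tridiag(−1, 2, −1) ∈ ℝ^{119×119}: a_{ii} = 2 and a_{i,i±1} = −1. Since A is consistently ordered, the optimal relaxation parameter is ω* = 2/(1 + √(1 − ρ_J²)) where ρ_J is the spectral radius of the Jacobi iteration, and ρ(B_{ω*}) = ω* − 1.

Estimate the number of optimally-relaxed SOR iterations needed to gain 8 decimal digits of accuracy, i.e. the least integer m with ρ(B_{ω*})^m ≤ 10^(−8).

m = 352

[ρ_J] n=119: ρ(B_J) = cos(π/(n+1)) = cos(π/120) = 0.9996573.
√(1−ρ_J²) simplifies to sin(π/120) = 0.0261769.
Young: ω* = 2/(1+√(1−ρ_J²)) = 2/(1+0.0261769) = 2/1.0261769 = 1.9489817.
[ρ_SOR] ω* − 1 = 0.9489817.
m ≥ 8·ln10 / (−ln 0.9489817) = 351.770; smallest integer m = 352.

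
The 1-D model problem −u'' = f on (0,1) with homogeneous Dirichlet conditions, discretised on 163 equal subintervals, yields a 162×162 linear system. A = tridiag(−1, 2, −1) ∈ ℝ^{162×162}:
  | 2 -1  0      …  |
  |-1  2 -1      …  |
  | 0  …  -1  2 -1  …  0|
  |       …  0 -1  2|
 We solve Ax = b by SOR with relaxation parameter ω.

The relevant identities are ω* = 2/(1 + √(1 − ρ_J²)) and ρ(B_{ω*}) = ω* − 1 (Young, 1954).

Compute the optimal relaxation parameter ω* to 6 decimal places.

ω* = 1.962184

With n=162, ρ(Jacobi) = cos(π/163) = 0.999814.
√(1−ρ_J²) = |sin(π/163)| = 0.0192724
ω* = 2 / (1 + 0.0192724) = 2 / 1.0192724 ≈ 1.962184.
and ρ(B_{ω*}) = 1.962184 − 1 = 0.962184.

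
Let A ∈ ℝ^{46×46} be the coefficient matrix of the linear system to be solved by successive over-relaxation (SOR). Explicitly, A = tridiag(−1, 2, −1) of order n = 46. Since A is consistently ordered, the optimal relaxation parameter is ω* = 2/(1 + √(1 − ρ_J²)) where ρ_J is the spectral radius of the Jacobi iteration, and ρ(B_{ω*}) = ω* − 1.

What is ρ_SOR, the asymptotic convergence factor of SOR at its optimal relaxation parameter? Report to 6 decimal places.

ρ_SOR = 0.874779

With n=46, ρ(Jacobi) = cos(π/47) = 0.997767.
√(1−ρ_J²) simplifies to sin(π/47) = 0.0667926.
[ω*] 2 ÷ (1 + 0.0667926) = 2 ÷ 1.0667926 = 1.874779.
Hence ρ(B_{ω*}) = 1.874779 − 1 = 0.874779.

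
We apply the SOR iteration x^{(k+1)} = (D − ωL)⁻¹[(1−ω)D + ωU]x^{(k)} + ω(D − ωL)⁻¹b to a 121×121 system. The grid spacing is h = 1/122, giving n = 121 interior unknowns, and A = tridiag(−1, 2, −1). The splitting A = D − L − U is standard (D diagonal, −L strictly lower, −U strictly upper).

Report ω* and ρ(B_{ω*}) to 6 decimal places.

spectrum of D⁻¹(L+U) = {cos(kπ/122) : 1≤k≤121}; ρ_J = cos(π/122) = 0.999668.
1 − cos²(π/122) = sin²(π/122) ⇒ √(1−ρ_J²) = sin(π/122) = 0.0257479.
Then 2/(1+√(1−ρ_J²)) = 2/(1+0.0257479); ω* = 2/1.0257479 = 1.949797.
ρ(B_{ω*}) = ω*−1 = 0.949797

ω* = 1.949797, ρ_SOR = 0.949797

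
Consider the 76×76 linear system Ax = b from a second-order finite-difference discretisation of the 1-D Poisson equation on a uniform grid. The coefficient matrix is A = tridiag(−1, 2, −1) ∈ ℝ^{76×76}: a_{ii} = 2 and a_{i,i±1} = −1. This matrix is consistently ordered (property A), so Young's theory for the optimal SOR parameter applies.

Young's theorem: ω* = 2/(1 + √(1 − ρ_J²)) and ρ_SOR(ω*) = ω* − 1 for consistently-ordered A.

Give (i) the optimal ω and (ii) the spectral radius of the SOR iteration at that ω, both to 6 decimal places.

With n=76, ρ(Jacobi) = cos(π/77) = 0.999168.
1 − cos²(π/77) = sin²(π/77) ⇒ √(1−ρ_J²) = sin(π/77) = 0.0407886.
ω* = 2/(1 + 0.0407886) = 2/1.0407886 = 1.921620.
and ρ(B_{ω*}) = 1.921620 − 1 = 0.921620.

ω* = 1.921620, ρ_SOR = 0.921620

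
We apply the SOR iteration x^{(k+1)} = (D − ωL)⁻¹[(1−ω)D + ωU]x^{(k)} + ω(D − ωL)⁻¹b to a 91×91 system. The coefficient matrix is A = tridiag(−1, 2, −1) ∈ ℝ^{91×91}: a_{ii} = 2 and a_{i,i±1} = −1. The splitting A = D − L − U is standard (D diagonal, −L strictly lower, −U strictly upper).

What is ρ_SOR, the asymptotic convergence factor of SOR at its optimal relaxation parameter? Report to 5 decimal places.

With n=91, ρ(Jacobi) = cos(π/92) = 0.99942.
root = sin(π/92) = 0.034141  (since 1−cos² = sin²).
So ω* = 2/1.034141 = 1.93397 (Young).
ρ_SOR = ω* − 1 ≈ 0.93397.

ρ_SOR = 0.93397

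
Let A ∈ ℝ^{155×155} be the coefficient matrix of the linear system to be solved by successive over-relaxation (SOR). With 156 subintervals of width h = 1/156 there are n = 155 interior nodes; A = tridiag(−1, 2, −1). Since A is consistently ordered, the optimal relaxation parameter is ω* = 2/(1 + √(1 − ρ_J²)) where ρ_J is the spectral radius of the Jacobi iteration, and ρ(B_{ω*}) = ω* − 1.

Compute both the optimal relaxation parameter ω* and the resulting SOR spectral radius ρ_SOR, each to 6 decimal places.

ω* = 1.960521, ρ_SOR = 0.960521

B_J for the 155×155 system has eigenvalues cos(kπ/156); ρ_J = cos(π/156) = 0.999797.
√(1−ρ_J²) simplifies to sin(π/156) = 0.0201371.
Young: ω* = 2/(1+√(1−ρ_J²)) = 2/(1+0.0201371) = 2/1.0201371 = 1.960521.
and ρ(B_{ω*}) = 1.960521 − 1 = 0.960521.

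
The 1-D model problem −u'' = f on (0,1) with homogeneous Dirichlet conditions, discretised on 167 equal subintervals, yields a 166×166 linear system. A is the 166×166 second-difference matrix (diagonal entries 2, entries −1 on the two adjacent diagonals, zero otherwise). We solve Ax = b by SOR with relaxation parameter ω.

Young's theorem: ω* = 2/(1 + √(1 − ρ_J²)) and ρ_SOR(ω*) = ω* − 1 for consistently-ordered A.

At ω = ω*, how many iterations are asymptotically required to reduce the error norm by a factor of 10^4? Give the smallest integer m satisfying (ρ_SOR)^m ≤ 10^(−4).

n=166: λ(B_J) = 1 − λ(A)/2 = cos(kπ/167); k=1 gives ρ_J = 0.9998231.
√(1−ρ_J²) = |sin(π/167)| = 0.0188108
ω* = 2/(1 + 0.0188108) = 2/1.0188108 = 1.9630730.
At ω = 1.9630730 every |λ(B_ω)| = ω−1, so ρ_SOR = 0.9630730.
For 4 digits: m = 4·ln10 / (−ln 0.9630730) = 9.21034/0.0376261 = 244.786; round up → m = 245.

m = 245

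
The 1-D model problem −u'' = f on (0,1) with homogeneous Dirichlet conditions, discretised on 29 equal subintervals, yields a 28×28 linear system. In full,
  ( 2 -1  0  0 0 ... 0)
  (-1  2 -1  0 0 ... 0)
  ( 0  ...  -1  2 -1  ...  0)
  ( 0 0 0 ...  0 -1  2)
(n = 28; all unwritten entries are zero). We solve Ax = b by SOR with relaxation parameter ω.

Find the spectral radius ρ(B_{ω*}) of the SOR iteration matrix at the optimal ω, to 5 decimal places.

n=28: λ(B_J) = 1 − λ(A)/2 = cos(kπ/29); k=1 gives ρ_J = 0.99414.
√(1−ρ_J²) = |sin(π/29)| = 0.108119
[ω*] 2 ÷ (1 + 0.108119) = 2 ÷ 1.108119 = 1.80486.
ρ_SOR = ω* − 1 = 1.80486 − 1 = 0.80486.

ρ_SOR = 0.80486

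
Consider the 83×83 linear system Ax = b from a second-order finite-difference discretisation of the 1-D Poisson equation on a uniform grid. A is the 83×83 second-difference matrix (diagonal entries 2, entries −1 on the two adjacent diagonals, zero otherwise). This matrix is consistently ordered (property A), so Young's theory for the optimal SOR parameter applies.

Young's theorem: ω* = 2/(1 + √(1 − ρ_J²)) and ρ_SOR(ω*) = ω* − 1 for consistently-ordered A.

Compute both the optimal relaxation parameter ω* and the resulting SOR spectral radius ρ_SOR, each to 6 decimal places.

B_J for the 83×83 system has eigenvalues cos(kπ/84); ρ_J = cos(π/84) = 0.999301.
√(1 − cos²(π/84)) = sin(π/84) ≈ 0.0373912.
[ω*] 2 ÷ (1 + 0.0373912) = 2 ÷ 1.0373912 = 1.927913.
Hence ρ(B_{ω*}) = 1.927913 − 1 = 0.927913.

ω* = 1.927913, ρ_SOR = 0.927913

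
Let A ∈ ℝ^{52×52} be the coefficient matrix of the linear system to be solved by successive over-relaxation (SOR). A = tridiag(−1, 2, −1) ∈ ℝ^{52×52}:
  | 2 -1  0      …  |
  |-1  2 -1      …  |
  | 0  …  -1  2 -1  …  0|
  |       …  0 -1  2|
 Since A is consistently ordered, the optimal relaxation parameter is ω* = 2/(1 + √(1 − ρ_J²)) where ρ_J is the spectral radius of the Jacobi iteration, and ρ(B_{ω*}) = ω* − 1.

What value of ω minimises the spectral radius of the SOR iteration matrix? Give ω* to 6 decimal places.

½·tridiag(1,0,1) at n=52: λ_k = cos(kπ/53); max |λ| at k=1 ⇒ ρ_J = cos(π/53) ≈ 0.998244.
√(1−ρ_J²) simplifies to sin(π/53) = 0.0592406.
ω* = 2 / (1 + 0.0592406) = 2 / 1.0592406 ≈ 1.888145.
ρ(B_{ω*}) = ω*−1 = 0.888145

ω* = 1.888145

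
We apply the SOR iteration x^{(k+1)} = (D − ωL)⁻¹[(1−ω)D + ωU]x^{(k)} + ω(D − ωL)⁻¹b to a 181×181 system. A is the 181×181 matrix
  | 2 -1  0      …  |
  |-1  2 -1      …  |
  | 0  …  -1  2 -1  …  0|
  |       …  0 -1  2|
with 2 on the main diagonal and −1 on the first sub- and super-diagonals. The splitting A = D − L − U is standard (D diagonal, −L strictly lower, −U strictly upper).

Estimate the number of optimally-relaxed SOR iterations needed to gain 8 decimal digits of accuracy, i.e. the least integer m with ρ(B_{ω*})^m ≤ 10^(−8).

With n=181, ρ(Jacobi) = cos(π/182) = 0.9998510.
√(1−ρ_J²) = |sin(π/182)| = 0.0172606
Then 2/(1+√(1−ρ_J²)) = 2/(1+0.0172606); ω* = 2/1.0172606 = 1.9660645.
and ρ(B_{ω*}) = 1.9660645 − 1 = 0.9660645.
m ≥ 8·ln10 / (−ln 0.9660645) = 533.551; smallest integer m = 534.

m = 534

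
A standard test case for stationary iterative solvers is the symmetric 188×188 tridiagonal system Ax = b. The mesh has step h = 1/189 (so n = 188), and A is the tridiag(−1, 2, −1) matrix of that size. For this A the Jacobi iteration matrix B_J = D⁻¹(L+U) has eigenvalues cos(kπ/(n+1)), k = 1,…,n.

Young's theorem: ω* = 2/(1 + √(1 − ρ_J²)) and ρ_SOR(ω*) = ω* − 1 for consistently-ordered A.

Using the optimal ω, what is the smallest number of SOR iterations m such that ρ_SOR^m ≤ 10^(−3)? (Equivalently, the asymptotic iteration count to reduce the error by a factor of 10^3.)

m = 208

B_J for the 188×188 system has eigenvalues cos(kπ/189); ρ_J = cos(π/189) = 0.9998619.
1 − cos²(π/189) = sin²(π/189) ⇒ √(1−ρ_J²) = sin(π/189) = 0.0166214.
ω* = 2/(1+0.0166214) = 1.9673007
and ρ(B_{ω*}) = 1.9673007 − 1 = 0.9673007.
3·ln10 = 6.90776; −ln(0.9673007) = 0.0332459; m = ⌈6.90776/0.0332459⌉ = ⌈207.778⌉ = 208.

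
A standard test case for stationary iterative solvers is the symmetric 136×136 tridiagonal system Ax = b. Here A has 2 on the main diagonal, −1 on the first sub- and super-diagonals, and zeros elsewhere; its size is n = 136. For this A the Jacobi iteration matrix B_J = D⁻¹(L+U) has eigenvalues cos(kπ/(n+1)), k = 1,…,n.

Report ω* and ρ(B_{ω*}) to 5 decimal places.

ρ_J = max_k |cos(kπ/137)| = cos(π/137) = 0.99974
√(1−ρ_J²) = |sin(π/137)| = 0.022929
So ω* = 2/1.022929 = 1.95517 (Young).
Hence ρ(B_{ω*}) = 1.95517 − 1 = 0.95517.

ω* = 1.95517, ρ_SOR = 0.95517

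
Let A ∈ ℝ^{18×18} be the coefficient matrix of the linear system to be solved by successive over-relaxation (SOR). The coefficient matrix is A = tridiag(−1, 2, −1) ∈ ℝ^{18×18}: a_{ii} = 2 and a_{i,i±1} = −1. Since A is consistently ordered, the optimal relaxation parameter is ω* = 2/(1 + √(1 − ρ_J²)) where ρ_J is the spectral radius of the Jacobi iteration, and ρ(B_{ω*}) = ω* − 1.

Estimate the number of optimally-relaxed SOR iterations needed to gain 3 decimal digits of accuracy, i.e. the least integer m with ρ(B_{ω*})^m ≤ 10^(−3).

With n=18, ρ(Jacobi) = cos(π/19) = 0.9863613.
√(1 − cos²(π/19)) = sin(π/19) ≈ 0.1645946.
[ω*] 2 ÷ (1 + 0.1645946) = 2 ÷ 1.1645946 = 1.7173358.
Hence ρ(B_{ω*}) = 1.7173358 − 1 = 0.7173358.
Need (0.7173358)^m ≤ 10^(−3): m ≥ 3·ln10/|ln 0.7173358| = 6.90776/0.332211 = 20.793 ⇒ m = 21.

m = 21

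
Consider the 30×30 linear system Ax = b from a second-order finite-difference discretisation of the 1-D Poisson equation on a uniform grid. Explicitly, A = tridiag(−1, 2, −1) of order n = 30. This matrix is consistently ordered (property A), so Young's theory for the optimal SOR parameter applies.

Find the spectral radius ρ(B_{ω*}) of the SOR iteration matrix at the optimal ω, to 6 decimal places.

ρ_SOR = 0.816253

With n=30, ρ(Jacobi) = cos(π/31) = 0.994869.
root = sin(π/31) = 0.1011683  (since 1−cos² = sin²).
ω* = 2/(1+0.1011683) = 1.816253
ρ_SOR = ω* − 1 ≈ 0.816253.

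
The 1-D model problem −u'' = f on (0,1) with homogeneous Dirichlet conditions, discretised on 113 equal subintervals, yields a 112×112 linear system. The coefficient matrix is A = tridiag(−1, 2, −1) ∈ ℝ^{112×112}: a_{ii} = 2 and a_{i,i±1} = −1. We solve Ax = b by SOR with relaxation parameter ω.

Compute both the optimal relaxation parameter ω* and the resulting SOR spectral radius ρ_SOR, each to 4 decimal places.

spectrum of D⁻¹(L+U) = {cos(kπ/113) : 1≤k≤112}; ρ_J = cos(π/113) = 0.9996.
1 − cos²(π/113) = sin²(π/113) ⇒ √(1−ρ_J²) = sin(π/113) = 0.02780.
[ω*] 2 ÷ (1 + 0.02780) = 2 ÷ 1.02780 = 1.9459.
and ρ(B_{ω*}) = 1.9459 − 1 = 0.9459.

ω* = 1.9459, ρ_SOR = 0.9459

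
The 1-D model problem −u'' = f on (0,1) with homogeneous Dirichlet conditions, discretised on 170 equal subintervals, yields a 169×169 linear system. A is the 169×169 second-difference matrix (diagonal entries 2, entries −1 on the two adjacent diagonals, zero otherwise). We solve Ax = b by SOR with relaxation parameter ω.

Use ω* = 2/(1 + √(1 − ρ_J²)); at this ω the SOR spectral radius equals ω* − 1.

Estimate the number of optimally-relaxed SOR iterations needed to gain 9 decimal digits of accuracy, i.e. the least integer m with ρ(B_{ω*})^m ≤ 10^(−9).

m = 561

spectrum of D⁻¹(L+U) = {cos(kπ/170) : 1≤k≤169}; ρ_J = cos(π/170) = 0.9998293.
√(1 − cos²(π/170)) = sin(π/170) ≈ 0.0184789.
Then 2/(1+√(1−ρ_J²)) = 2/(1+0.0184789); ω* = 2/1.0184789 = 1.9637127.
At ω = 1.9637127 every |λ(B_ω)| = ω−1, so ρ_SOR = 0.9637127.
m ≥ 9·ln10 / (−ln 0.9637127) = 560.663; smallest integer m = 561.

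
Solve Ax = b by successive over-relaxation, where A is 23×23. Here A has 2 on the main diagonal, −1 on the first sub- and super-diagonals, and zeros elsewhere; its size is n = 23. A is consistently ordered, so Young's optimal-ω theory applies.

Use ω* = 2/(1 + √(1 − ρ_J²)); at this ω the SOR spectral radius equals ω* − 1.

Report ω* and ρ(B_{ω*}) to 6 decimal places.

ω* = 1.769088, ρ_SOR = 0.769088

[ρ_J] n=23: ρ(B_J) = cos(π/(n+1)) = cos(π/24) = 0.991445.
√(1−ρ_J²) = |sin(π/24)| = 0.1305262
Young: ω* = 2/(1+√(1−ρ_J²)) = 2/(1+0.1305262) = 2/1.1305262 = 1.769088.
ρ_SOR = ω* − 1 ≈ 0.769088.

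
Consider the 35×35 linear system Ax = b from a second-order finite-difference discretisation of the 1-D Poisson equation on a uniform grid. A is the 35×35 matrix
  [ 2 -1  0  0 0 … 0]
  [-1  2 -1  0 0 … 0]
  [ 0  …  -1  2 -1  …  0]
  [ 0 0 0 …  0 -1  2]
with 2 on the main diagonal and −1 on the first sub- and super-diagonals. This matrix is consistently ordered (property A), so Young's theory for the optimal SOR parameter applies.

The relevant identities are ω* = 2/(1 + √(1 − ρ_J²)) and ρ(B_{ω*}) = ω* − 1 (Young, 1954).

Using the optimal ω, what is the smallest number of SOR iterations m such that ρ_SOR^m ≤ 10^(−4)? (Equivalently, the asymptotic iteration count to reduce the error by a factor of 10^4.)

½·tridiag(1,0,1) at n=35: λ_k = cos(kπ/36); max |λ| at k=1 ⇒ ρ_J = cos(π/36) ≈ 0.9961947.
1 − cos²(π/36) = sin²(π/36) ⇒ √(1−ρ_J²) = sin(π/36) = 0.0871557.
Young: ω* = 2/(1+√(1−ρ_J²)) = 2/(1+0.0871557) = 2/1.0871557 = 1.8396629.
[ρ_SOR] ω* − 1 = 0.8396629.
For 4 digits: m = 4·ln10 / (−ln 0.8396629) = 9.21034/0.174755 = 52.704; round up → m = 53.

m = 53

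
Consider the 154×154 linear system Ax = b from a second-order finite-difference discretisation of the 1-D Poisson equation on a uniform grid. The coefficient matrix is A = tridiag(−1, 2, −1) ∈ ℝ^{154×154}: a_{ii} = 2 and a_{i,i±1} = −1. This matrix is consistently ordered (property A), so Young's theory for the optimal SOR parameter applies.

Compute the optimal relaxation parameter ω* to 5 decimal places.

ω* = 1.96027

½·tridiag(1,0,1) at n=154: λ_k = cos(kπ/155); max |λ| at k=1 ⇒ ρ_J = cos(π/155) ≈ 0.99979.
root = sin(π/155) = 0.020267  (since 1−cos² = sin²).
Young: ω* = 2/(1+√(1−ρ_J²)) = 2/(1+0.020267) = 2/1.020267 = 1.96027.
ρ_SOR = ω* − 1 ≈ 0.96027.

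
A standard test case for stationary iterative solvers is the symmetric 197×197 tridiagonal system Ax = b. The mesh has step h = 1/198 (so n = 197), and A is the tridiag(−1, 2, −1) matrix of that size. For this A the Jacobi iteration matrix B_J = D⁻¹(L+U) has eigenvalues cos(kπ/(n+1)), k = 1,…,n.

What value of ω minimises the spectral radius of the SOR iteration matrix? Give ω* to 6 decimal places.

[ρ_J] n=197: ρ(B_J) = cos(π/(n+1)) = cos(π/198) = 0.999874.
√(1 − cos²(π/198)) = sin(π/198) ≈ 0.0158660.
Then 2/(1+√(1−ρ_J²)) = 2/(1+0.0158660); ω* = 2/1.0158660 = 1.968764.
[ρ_SOR] ω* − 1 = 0.968764.

ω* = 1.968764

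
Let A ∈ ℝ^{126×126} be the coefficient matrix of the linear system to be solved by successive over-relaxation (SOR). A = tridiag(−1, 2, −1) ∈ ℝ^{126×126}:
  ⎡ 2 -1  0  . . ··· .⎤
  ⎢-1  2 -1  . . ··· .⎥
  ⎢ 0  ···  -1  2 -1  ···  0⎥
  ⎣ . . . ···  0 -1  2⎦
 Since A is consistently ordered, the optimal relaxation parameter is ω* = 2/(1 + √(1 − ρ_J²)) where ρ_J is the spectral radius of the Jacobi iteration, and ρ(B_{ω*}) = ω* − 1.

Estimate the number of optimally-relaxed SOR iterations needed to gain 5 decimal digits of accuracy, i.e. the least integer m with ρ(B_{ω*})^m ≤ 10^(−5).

m = 233

ρ_J = max_k |cos(kπ/127)| = cos(π/127) = 0.9996941
1 − cos²(π/127) = sin²(π/127) ⇒ √(1−ρ_J²) = sin(π/127) = 0.0247344.
So ω* = 2/1.0247344 = 1.9517252 (Young).
ρ_SOR = ω* − 1 ≈ 0.9517252.
For 5 digits: m = 5·ln10 / (−ln 0.9517252) = 11.5129/0.0494789 = 232.683; round up → m = 233.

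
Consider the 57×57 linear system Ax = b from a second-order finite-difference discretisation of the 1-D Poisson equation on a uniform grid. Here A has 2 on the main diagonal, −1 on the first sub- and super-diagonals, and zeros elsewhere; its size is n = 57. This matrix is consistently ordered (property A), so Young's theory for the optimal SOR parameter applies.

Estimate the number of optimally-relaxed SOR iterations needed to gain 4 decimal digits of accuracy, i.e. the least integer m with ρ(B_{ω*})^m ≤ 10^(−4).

m = 85

B_J for the 57×57 system has eigenvalues cos(kπ/58); ρ_J = cos(π/58) = 0.9985334.
√(1 − cos²(π/58)) = sin(π/58) ≈ 0.0541389.
Then 2/(1+√(1−ρ_J²)) = 2/(1+0.0541389); ω* = 2/1.0541389 = 1.8972832.
At ω = 1.8972832 every |λ(B_ω)| = ω−1, so ρ_SOR = 0.8972832.
4·ln10 = 9.21034; −ln(0.8972832) = 0.108384; m = ⌈9.21034/0.108384⌉ = ⌈84.979⌉ = 85.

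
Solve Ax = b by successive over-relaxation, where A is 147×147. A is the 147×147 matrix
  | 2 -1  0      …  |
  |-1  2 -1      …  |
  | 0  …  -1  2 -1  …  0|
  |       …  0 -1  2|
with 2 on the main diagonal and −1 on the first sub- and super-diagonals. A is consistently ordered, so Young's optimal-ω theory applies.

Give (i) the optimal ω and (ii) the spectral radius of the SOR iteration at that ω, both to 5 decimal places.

B_J for the 147×147 system has eigenvalues cos(kπ/148); ρ_J = cos(π/148) = 0.99977.
root = sin(π/148) = 0.021225  (since 1−cos² = sin²).
ω* = 2 / (1 + 0.021225) = 2 / 1.021225 ≈ 1.95843.
and ρ(B_{ω*}) = 1.95843 − 1 = 0.95843.

ω* = 1.95843, ρ_SOR = 0.95843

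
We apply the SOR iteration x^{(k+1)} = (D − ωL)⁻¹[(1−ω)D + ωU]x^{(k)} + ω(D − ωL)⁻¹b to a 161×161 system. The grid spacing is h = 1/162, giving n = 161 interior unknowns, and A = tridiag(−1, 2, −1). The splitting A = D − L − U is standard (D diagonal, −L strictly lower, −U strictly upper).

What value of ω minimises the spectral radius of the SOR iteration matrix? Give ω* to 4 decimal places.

ω* = 1.9620

n=161: λ(B_J) = 1 − λ(A)/2 = cos(kπ/162); k=1 gives ρ_J = 0.9998.
√(1−ρ_J²) simplifies to sin(π/162) = 0.01939.
ω* = 2/(1+0.01939) = 1.9620
and ρ(B_{ω*}) = 1.9620 − 1 = 0.9620.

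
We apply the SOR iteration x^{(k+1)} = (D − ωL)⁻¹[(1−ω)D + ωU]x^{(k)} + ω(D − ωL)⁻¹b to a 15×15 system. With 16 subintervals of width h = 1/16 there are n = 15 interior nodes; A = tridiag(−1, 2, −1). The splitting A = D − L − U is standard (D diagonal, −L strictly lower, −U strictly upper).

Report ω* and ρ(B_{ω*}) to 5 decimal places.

ω* = 1.67351, ρ_SOR = 0.67351

n=15: λ(B_J) = 1 − λ(A)/2 = cos(kπ/16); k=1 gives ρ_J = 0.98079.
√(1−ρ_J²) = |sin(π/16)| = 0.195090
Young: ω* = 2/(1+√(1−ρ_J²)) = 2/(1+0.195090) = 2/1.195090 = 1.67351.
At ω = 1.67351 every |λ(B_ω)| = ω−1, so ρ_SOR = 0.67351.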